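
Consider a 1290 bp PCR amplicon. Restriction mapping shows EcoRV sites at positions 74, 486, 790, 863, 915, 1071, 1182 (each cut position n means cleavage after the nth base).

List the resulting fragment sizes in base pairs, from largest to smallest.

Linear molecule, 7 cuts → 8 fragments:
  74 − 0 = 74 bp
  486 − 74 = 412 bp
  790 − 486 = 304 bp
  863 − 790 = 73 bp
  915 − 863 = 52 bp
  1071 − 915 = 156 bp
  1182 − 1071 = 111 bp
  1290 − 1182 = 108 bp
Sorted largest to smallest: 412, 304, 156, 111, 108, 74, 73, 52 bp.

412, 304, 156, 111, 108, 74, 73, 52 bp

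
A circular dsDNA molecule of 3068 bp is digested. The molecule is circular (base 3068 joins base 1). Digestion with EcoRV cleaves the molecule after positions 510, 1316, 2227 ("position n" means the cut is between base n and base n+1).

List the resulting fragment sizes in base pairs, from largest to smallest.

1351, 911, 806 bp

Circular molecule, 3 cuts → 3 fragments:
  1316 − 510 = 806 bp
  2227 − 1316 = 911 bp
  wrap: 3068 − 2227 + 510 = 1351 bp
Sorted largest to smallest: 1351, 911, 806 bp.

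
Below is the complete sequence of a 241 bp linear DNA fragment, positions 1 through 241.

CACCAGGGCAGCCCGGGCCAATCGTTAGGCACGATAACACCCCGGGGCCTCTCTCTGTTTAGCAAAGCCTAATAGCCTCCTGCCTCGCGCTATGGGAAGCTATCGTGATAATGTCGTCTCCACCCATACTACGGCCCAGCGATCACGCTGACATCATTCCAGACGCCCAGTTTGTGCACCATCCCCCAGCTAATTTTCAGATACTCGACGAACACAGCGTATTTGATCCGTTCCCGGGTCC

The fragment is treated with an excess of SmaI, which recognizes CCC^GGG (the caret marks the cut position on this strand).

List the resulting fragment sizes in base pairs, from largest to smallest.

SmaI sites (CCCGGG) start at positions 12, 41, 233.
SmaI cuts after base 3 of each site, so after positions 14, 43, 235.
Linear molecule, 3 cuts → 4 fragments:
  1–14 → 14 bp
  15–43 → 29 bp
  44–235 → 192 bp
  236–241 → 6 bp
Sorted largest to smallest: 192, 29, 14, 6 bp.

192, 29, 14, 6 bp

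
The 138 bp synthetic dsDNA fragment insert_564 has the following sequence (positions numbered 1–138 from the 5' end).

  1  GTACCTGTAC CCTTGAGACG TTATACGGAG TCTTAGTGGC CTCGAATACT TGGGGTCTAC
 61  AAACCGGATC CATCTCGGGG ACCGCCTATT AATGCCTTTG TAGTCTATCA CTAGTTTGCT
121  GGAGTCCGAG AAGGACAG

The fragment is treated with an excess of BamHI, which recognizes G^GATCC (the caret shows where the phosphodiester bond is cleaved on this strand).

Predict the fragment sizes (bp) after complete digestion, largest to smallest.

72, 66 bp

The BamHI site (GGATCC) starts at position 66.
BamHI cuts after the first base of each site, so after position 66.
Linear molecule, 1 cut → 2 fragments:
  1–66 → 66 bp
  67–138 → 72 bp
Sorted largest to smallest: 72, 66 bp.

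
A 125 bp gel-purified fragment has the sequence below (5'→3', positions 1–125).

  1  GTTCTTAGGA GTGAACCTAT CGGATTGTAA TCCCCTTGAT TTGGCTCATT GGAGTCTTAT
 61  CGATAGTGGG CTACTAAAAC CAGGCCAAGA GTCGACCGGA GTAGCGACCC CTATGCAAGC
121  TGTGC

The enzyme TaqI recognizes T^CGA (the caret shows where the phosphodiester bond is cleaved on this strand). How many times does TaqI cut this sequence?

2

TCGA occurs starting at positions 60, 92.
TaqI cuts at 2 sites.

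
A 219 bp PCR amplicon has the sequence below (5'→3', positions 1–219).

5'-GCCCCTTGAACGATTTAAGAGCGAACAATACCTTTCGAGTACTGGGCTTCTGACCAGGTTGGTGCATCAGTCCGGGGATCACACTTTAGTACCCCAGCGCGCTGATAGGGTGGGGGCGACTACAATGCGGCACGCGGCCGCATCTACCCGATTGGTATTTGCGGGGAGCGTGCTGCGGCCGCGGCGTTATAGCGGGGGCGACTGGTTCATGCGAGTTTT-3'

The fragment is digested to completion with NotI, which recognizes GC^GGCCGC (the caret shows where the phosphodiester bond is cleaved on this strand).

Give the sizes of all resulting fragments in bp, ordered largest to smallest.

135, 43, 41 bp

NotI sites (GCGGCCGC) start at positions 134, 175.
NotI cuts after base 2 of each site, so after positions 135, 176.
Linear molecule, 2 cuts → 3 fragments:
  1–135 → 135 bp
  136–176 → 41 bp
  177–219 → 43 bp
Sorted largest to smallest: 135, 43, 41 bp.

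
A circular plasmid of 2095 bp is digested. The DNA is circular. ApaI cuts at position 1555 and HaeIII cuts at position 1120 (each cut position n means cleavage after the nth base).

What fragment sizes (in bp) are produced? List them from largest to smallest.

1660, 435 bp

Combined cut positions (sorted): 1120, 1555.
Circular molecule, 2 cuts → 2 fragments:
  1555 − 1120 = 435 bp
  wrap: 2095 − 1555 + 1120 = 1660 bp
Sorted largest to smallest: 1660, 435 bp.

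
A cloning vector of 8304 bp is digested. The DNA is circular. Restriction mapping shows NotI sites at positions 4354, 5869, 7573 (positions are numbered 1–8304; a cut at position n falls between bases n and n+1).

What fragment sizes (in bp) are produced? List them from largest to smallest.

Circular molecule, 3 cuts → 3 fragments:
  5869 − 4354 = 1515 bp
  7573 − 5869 = 1704 bp
  wrap: 8304 − 7573 + 4354 = 5085 bp
Sorted largest to smallest: 5085, 1704, 1515 bp.

5085, 1704, 1515 bp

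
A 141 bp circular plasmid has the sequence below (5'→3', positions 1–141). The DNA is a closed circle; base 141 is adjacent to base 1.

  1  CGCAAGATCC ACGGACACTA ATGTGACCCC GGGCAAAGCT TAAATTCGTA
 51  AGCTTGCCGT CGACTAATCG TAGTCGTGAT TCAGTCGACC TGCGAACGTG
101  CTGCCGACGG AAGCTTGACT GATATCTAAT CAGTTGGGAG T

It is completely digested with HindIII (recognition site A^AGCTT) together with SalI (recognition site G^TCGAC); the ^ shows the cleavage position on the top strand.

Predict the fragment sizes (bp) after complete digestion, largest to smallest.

66, 27, 25, 14, 9 bp

HindIII sites (AAGCTT) start at positions 36, 50, 111.
HindIII cuts after the first base of each site, so after positions 36, 50, 111.
SalI sites (GTCGAC) start at positions 59, 84.
SalI cuts after the first base of each site, so after positions 59, 84.
Combined cut positions: 36, 50, 59, 84, 111.
Circular molecule, 5 cuts → 5 fragments:
  37–50 → 14 bp
  51–59 → 9 bp
  60–84 → 25 bp
  85–111 → 27 bp
  112–141 then 1–36 → 30 + 36 = 66 bp
Sorted largest to smallest: 66, 27, 25, 14, 9 bp.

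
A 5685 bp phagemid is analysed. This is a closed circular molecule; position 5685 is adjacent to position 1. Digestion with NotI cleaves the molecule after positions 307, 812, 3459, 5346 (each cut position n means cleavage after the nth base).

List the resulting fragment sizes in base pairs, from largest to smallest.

2647, 1887, 646, 505 bp

Circular molecule, 4 cuts → 4 fragments:
  812 − 307 = 505 bp
  3459 − 812 = 2647 bp
  5346 − 3459 = 1887 bp
  wrap: 5685 − 5346 + 307 = 646 bp
Sorted largest to smallest: 2647, 1887, 646, 505 bp.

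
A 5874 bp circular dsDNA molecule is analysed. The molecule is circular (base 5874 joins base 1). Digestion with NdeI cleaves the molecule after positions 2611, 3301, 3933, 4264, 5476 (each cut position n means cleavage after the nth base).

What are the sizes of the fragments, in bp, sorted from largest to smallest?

3009, 1212, 690, 632, 331 bp

Circular molecule, 5 cuts → 5 fragments:
  3301 − 2611 = 690 bp
  3933 − 3301 = 632 bp
  4264 − 3933 = 331 bp
  5476 − 4264 = 1212 bp
  wrap: 5874 − 5476 + 2611 = 3009 bp
Sorted largest to smallest: 3009, 1212, 690, 632, 331 bp.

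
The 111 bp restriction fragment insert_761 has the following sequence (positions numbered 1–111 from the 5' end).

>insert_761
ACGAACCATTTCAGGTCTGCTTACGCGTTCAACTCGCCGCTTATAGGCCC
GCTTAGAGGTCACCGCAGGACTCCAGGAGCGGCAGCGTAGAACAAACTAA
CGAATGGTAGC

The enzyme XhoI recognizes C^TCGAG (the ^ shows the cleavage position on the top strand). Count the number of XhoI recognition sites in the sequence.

No occurrence of CTCGAG is present in the sequence.
XhoI does not cut: 0 sites.

0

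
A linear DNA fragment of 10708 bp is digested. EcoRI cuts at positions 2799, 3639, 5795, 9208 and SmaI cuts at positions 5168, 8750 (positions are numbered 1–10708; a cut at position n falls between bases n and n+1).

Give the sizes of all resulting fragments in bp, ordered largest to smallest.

2955, 2799, 1529, 1500, 840, 627, 458 bp

Combined cut positions (sorted): 2799, 3639, 5168, 5795, 8750, 9208.
Linear molecule, 6 cuts → 7 fragments:
  2799 − 0 = 2799 bp
  3639 − 2799 = 840 bp
  5168 − 3639 = 1529 bp
  5795 − 5168 = 627 bp
  8750 − 5795 = 2955 bp
  9208 − 8750 = 458 bp
  10708 − 9208 = 1500 bp
Sorted largest to smallest: 2955, 2799, 1529, 1500, 840, 627, 458 bp.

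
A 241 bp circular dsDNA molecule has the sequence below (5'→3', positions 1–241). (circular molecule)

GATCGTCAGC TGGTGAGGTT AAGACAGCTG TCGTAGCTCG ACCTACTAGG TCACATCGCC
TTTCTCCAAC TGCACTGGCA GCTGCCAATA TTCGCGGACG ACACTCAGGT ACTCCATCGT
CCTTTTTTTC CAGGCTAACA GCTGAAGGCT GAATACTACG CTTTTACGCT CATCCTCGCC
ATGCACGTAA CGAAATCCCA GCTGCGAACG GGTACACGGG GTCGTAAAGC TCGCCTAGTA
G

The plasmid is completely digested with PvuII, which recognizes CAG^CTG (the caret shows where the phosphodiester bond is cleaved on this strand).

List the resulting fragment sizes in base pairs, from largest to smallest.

PvuII sites (CAGCTG) start at positions 7, 25, 79, 139, 199.
PvuII cuts after base 3 of each site, so after positions 9, 27, 81, 141, 201.
Circular molecule, 5 cuts → 5 fragments:
  10–27 → 18 bp
  28–81 → 54 bp
  82–141 → 60 bp
  142–201 → 60 bp
  202–241 then 1–9 → 40 + 9 = 49 bp
Sorted largest to smallest: 60, 60, 54, 49, 18 bp.

60, 60, 54, 49, 18 bp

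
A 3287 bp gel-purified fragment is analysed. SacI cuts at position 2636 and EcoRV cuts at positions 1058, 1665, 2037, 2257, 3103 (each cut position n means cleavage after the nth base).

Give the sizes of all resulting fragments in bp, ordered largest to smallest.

1058, 607, 467, 379, 372, 220, 184 bp

Combined cut positions (sorted): 1058, 1665, 2037, 2257, 2636, 3103.
Linear molecule, 6 cuts → 7 fragments:
  1058 − 0 = 1058 bp
  1665 − 1058 = 607 bp
  2037 − 1665 = 372 bp
  2257 − 2037 = 220 bp
  2636 − 2257 = 379 bp
  3103 − 2636 = 467 bp
  3287 − 3103 = 184 bp
Sorted largest to smallest: 1058, 607, 467, 379, 372, 220, 184 bp.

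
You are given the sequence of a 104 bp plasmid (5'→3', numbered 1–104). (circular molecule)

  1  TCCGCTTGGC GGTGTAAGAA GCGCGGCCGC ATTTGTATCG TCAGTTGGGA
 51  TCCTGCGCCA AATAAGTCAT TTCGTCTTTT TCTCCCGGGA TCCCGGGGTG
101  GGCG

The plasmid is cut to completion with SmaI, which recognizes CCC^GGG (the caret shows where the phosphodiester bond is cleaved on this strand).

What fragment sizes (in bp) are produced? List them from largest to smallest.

96, 8 bp

SmaI sites (CCCGGG) start at positions 84, 92.
SmaI cuts after base 3 of each site, so after positions 86, 94.
Circular molecule, 2 cuts → 2 fragments:
  87–94 → 8 bp
  95–104 then 1–86 → 10 + 86 = 96 bp
Sorted largest to smallest: 96, 8 bp.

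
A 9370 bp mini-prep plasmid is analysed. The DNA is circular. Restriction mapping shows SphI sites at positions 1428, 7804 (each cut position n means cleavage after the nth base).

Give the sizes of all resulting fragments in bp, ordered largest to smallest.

Circular molecule, 2 cuts → 2 fragments:
  7804 − 1428 = 6376 bp
  wrap: 9370 − 7804 + 1428 = 2994 bp
Sorted largest to smallest: 6376, 2994 bp.

6376, 2994 bp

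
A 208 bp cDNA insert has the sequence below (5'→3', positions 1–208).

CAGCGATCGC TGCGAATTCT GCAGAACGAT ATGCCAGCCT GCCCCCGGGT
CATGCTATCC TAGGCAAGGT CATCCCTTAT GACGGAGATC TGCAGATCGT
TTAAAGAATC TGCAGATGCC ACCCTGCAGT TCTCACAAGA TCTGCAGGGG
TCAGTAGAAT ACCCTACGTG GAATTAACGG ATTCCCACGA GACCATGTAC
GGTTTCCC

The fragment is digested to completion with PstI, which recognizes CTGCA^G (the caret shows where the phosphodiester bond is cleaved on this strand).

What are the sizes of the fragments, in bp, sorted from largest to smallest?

71, 62, 23, 20, 18, 14 bp

PstI sites (CTGCAG) start at positions 19, 90, 110, 124, 142.
PstI cuts after base 5 of each site (before the last base), so after positions 23, 94, 114, 128, 146.
Linear molecule, 5 cuts → 6 fragments:
  1–23 → 23 bp
  24–94 → 71 bp
  95–114 → 20 bp
  115–128 → 14 bp
  129–146 → 18 bp
  147–208 → 62 bp
Sorted largest to smallest: 71, 62, 23, 20, 18, 14 bp.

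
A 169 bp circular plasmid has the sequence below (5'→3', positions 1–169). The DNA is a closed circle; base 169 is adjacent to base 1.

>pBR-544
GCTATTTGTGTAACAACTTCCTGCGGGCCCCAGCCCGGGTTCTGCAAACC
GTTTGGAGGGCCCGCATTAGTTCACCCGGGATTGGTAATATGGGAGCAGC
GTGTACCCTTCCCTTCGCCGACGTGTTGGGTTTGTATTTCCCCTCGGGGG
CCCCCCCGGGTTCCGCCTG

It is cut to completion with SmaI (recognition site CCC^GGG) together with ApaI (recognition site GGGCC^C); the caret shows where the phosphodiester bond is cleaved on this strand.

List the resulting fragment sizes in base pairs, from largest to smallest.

SmaI sites (CCCGGG) start at positions 34, 75, 155.
SmaI cuts after base 3 of each site, so after positions 36, 77, 157.
ApaI sites (GGGCCC) start at positions 25, 58, 148.
ApaI cuts after base 5 of each site (before the last base), so after positions 29, 62, 152.
Combined cut positions: 29, 36, 62, 77, 152, 157.
Circular molecule, 6 cuts → 6 fragments:
  30–36 → 7 bp
  37–62 → 26 bp
  63–77 → 15 bp
  78–152 → 75 bp
  153–157 → 5 bp
  158–169 then 1–29 → 12 + 29 = 41 bp
Sorted largest to smallest: 75, 41, 26, 15, 7, 5 bp.

75, 41, 26, 15, 7, 5 bp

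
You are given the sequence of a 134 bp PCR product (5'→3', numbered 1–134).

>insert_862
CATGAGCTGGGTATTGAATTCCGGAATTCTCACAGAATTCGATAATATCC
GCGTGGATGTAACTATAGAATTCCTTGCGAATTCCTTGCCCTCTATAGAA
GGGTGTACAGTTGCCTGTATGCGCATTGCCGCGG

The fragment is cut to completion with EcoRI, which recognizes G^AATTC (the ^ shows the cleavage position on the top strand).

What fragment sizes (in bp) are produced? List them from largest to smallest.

55, 33, 16, 11, 11, 8 bp

EcoRI sites (GAATTC) start at positions 16, 24, 35, 68, 79.
EcoRI cuts after the first base of each site, so after positions 16, 24, 35, 68, 79.
Linear molecule, 5 cuts → 6 fragments:
  1–16 → 16 bp
  17–24 → 8 bp
  25–35 → 11 bp
  36–68 → 33 bp
  69–79 → 11 bp
  80–134 → 55 bp
Sorted largest to smallest: 55, 33, 16, 11, 11, 8 bp.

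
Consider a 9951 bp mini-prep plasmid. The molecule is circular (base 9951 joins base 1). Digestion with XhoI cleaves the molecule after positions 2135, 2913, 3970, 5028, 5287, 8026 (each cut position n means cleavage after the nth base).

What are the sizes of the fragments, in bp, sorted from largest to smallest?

4060, 2739, 1058, 1057, 778, 259 bp

Circular molecule, 6 cuts → 6 fragments:
  2913 − 2135 = 778 bp
  3970 − 2913 = 1057 bp
  5028 − 3970 = 1058 bp
  5287 − 5028 = 259 bp
  8026 − 5287 = 2739 bp
  wrap: 9951 − 8026 + 2135 = 4060 bp
Sorted largest to smallest: 4060, 2739, 1058, 1057, 778, 259 bp.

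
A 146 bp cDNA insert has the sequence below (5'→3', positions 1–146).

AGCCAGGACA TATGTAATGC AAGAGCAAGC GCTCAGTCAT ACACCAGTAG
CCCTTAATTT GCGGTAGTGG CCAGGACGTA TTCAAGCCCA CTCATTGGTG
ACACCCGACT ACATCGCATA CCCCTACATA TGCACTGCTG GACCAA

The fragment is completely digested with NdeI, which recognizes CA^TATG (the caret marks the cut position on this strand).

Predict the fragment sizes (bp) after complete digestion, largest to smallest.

NdeI sites (CATATG) start at positions 9, 127.
NdeI cuts after base 2 of each site, so after positions 10, 128.
Linear molecule, 2 cuts → 3 fragments:
  1–10 → 10 bp
  11–128 → 118 bp
  129–146 → 18 bp
Sorted largest to smallest: 118, 18, 10 bp.

118, 18, 10 bp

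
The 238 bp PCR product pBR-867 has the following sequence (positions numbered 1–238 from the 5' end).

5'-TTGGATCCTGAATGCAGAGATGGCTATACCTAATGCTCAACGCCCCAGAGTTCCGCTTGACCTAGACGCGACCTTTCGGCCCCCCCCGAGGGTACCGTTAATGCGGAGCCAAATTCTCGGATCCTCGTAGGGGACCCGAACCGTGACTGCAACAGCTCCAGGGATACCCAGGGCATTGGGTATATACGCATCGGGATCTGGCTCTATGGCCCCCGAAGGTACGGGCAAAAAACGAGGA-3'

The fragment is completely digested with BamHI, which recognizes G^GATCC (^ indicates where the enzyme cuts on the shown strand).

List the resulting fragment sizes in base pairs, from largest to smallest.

BamHI sites (GGATCC) start at positions 3, 119.
BamHI cuts after the first base of each site, so after positions 3, 119.
Linear molecule, 2 cuts → 3 fragments:
  1–3 → 3 bp
  4–119 → 116 bp
  120–238 → 119 bp
Sorted largest to smallest: 119, 116, 3 bp.

119, 116, 3 bp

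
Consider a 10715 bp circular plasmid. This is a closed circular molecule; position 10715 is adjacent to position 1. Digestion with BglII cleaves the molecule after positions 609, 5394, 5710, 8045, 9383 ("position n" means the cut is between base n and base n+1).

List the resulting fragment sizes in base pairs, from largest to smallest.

4785, 2335, 1941, 1338, 316 bp

Circular molecule, 5 cuts → 5 fragments:
  5394 − 609 = 4785 bp
  5710 − 5394 = 316 bp
  8045 − 5710 = 2335 bp
  9383 − 8045 = 1338 bp
  wrap: 10715 − 9383 + 609 = 1941 bp
Sorted largest to smallest: 4785, 2335, 1941, 1338, 316 bp.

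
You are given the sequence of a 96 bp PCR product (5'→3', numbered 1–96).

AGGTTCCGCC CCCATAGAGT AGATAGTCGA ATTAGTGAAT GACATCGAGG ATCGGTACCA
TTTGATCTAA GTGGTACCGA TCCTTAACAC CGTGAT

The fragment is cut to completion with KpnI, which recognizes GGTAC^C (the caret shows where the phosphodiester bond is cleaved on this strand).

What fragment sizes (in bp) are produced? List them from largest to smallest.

KpnI sites (GGTACC) start at positions 54, 73.
KpnI cuts after base 5 of each site (before the last base), so after positions 58, 77.
Linear molecule, 2 cuts → 3 fragments:
  1–58 → 58 bp
  59–77 → 19 bp
  78–96 → 19 bp
Sorted largest to smallest: 58, 19, 19 bp.

58, 19, 19 bp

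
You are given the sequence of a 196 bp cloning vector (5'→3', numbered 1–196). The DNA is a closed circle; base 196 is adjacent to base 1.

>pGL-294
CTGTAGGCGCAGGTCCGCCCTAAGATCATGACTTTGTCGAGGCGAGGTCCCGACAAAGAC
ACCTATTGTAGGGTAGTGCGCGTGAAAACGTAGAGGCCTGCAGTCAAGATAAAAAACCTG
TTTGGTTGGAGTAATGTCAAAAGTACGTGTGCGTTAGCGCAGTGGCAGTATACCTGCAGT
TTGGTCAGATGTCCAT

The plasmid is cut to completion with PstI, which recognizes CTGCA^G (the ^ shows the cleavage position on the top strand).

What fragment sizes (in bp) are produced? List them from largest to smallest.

PstI sites (CTGCAG) start at positions 98, 174.
PstI cuts after base 5 of each site (before the last base), so after positions 102, 178.
Circular molecule, 2 cuts → 2 fragments:
  103–178 → 76 bp
  179–196 then 1–102 → 18 + 102 = 120 bp
Sorted largest to smallest: 120, 76 bp.

120, 76 bp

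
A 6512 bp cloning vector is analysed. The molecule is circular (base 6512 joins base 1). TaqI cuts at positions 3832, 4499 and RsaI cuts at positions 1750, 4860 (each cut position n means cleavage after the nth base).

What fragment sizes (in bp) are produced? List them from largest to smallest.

3402, 2082, 667, 361 bp

Combined cut positions (sorted): 1750, 3832, 4499, 4860.
Circular molecule, 4 cuts → 4 fragments:
  3832 − 1750 = 2082 bp
  4499 − 3832 = 667 bp
  4860 − 4499 = 361 bp
  wrap: 6512 − 4860 + 1750 = 3402 bp
Sorted largest to smallest: 3402, 2082, 667, 361 bp.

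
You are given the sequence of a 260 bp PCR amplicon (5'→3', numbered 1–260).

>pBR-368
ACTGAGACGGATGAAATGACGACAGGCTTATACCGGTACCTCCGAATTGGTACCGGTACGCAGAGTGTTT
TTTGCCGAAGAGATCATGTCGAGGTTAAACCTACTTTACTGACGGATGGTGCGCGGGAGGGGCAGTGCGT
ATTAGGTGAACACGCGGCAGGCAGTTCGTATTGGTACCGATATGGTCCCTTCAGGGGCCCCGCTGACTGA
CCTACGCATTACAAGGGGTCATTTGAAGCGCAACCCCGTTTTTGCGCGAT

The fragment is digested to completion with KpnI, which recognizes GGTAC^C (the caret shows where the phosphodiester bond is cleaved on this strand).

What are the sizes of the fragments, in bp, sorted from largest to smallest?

KpnI sites (GGTACC) start at positions 35, 49, 173.
KpnI cuts after base 5 of each site (before the last base), so after positions 39, 53, 177.
Linear molecule, 3 cuts → 4 fragments:
  1–39 → 39 bp
  40–53 → 14 bp
  54–177 → 124 bp
  178–260 → 83 bp
Sorted largest to smallest: 124, 83, 39, 14 bp.

124, 83, 39, 14 bp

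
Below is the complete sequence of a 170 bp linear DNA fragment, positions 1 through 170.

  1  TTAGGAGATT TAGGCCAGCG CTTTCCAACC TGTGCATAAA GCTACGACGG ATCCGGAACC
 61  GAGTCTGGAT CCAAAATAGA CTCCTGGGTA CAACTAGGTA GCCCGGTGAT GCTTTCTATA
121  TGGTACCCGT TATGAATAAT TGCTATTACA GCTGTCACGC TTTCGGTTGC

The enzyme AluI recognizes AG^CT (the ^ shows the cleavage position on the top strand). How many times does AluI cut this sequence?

2

AGCT occurs starting at positions 40, 150.
AluI cuts at 2 sites.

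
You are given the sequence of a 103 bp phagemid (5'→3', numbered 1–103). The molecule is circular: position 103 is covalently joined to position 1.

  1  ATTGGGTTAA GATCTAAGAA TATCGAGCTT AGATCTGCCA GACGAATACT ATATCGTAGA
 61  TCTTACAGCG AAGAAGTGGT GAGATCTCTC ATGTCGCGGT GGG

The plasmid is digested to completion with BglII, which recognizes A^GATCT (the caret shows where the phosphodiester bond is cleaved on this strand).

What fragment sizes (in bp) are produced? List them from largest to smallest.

31, 27, 24, 21 bp

BglII sites (AGATCT) start at positions 10, 31, 58, 82.
BglII cuts after the first base of each site, so after positions 10, 31, 58, 82.
Circular molecule, 4 cuts → 4 fragments:
  11–31 → 21 bp
  32–58 → 27 bp
  59–82 → 24 bp
  83–103 then 1–10 → 21 + 10 = 31 bp
Sorted largest to smallest: 31, 27, 24, 21 bp.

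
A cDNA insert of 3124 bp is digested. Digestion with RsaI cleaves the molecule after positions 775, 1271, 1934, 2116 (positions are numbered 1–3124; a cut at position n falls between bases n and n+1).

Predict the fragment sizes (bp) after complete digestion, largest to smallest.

Linear molecule, 4 cuts → 5 fragments:
  775 − 0 = 775 bp
  1271 − 775 = 496 bp
  1934 − 1271 = 663 bp
  2116 − 1934 = 182 bp
  3124 − 2116 = 1008 bp
Sorted largest to smallest: 1008, 775, 663, 496, 182 bp.

1008, 775, 663, 496, 182 bp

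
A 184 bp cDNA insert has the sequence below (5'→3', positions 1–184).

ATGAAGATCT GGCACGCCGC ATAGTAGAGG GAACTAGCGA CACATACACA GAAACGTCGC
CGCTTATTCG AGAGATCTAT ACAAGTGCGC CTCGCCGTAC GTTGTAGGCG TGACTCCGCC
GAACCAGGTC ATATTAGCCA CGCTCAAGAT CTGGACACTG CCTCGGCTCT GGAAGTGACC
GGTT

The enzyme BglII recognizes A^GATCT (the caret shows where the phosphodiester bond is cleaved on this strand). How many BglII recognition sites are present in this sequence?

AGATCT occurs starting at positions 5, 73, 147.
BglII cuts at 3 sites.

3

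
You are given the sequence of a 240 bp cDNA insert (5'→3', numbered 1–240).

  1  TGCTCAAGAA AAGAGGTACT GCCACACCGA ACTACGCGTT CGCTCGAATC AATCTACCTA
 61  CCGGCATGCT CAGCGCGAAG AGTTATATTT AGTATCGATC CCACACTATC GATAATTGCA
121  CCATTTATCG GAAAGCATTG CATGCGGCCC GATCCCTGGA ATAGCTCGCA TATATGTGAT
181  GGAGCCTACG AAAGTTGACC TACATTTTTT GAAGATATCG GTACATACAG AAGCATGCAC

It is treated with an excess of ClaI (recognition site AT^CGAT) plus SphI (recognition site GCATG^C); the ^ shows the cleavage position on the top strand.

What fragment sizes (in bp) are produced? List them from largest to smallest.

93, 68, 35, 27, 14, 3 bp

ClaI sites (ATCGAT) start at positions 94, 108.
ClaI cuts after base 2 of each site, so after positions 95, 109.
SphI sites (GCATGC) start at positions 64, 140, 233.
SphI cuts after base 5 of each site (before the last base), so after positions 68, 144, 237.
Combined cut positions: 68, 95, 109, 144, 237.
Linear molecule, 5 cuts → 6 fragments:
  1–68 → 68 bp
  69–95 → 27 bp
  96–109 → 14 bp
  110–144 → 35 bp
  145–237 → 93 bp
  238–240 → 3 bp
Sorted largest to smallest: 93, 68, 35, 27, 14, 3 bp.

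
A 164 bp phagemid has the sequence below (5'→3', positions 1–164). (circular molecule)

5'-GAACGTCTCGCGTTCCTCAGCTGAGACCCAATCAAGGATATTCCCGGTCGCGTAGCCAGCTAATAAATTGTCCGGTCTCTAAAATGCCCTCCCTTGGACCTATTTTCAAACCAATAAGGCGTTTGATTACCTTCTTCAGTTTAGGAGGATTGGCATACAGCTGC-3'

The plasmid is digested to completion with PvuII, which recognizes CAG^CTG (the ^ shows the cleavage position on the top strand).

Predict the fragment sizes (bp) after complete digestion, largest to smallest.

140, 24 bp

PvuII sites (CAGCTG) start at positions 18, 158.
PvuII cuts after base 3 of each site, so after positions 20, 160.
Circular molecule, 2 cuts → 2 fragments:
  21–160 → 140 bp
  161–164 then 1–20 → 4 + 20 = 24 bp
Sorted largest to smallest: 140, 24 bp.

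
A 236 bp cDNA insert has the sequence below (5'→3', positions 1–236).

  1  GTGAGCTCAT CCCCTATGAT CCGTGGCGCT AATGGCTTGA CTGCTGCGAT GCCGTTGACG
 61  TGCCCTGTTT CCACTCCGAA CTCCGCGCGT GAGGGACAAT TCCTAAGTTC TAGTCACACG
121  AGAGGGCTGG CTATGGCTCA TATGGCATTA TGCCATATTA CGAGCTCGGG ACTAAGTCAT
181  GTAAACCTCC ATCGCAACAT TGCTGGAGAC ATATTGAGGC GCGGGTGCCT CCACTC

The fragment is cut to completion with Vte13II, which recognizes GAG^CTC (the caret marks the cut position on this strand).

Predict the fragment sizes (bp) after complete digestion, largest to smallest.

Vte13II sites (GAGCTC) start at positions 3, 162.
Vte13II cuts after base 3 of each site, so after positions 5, 164.
Linear molecule, 2 cuts → 3 fragments:
  1–5 → 5 bp
  6–164 → 159 bp
  165–236 → 72 bp
Sorted largest to smallest: 159, 72, 5 bp.

159, 72, 5 bp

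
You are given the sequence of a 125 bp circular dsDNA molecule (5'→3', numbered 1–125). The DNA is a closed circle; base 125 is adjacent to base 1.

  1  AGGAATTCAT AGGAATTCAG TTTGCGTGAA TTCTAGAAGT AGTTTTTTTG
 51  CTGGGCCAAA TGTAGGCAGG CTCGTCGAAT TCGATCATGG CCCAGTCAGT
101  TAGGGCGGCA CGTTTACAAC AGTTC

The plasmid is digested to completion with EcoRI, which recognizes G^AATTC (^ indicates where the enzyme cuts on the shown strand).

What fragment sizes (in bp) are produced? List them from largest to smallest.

51, 49, 15, 10 bp

EcoRI sites (GAATTC) start at positions 3, 13, 28, 77.
EcoRI cuts after the first base of each site, so after positions 3, 13, 28, 77.
Circular molecule, 4 cuts → 4 fragments:
  4–13 → 10 bp
  14–28 → 15 bp
  29–77 → 49 bp
  78–125 then 1–3 → 48 + 3 = 51 bp
Sorted largest to smallest: 51, 49, 15, 10 bp.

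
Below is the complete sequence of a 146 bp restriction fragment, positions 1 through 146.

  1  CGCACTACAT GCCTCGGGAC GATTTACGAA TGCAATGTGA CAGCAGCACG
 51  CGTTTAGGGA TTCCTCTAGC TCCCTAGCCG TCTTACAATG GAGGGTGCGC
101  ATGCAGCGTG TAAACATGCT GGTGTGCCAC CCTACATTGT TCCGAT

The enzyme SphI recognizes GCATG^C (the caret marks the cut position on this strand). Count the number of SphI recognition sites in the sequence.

1

GCATGC occurs starting at position 99.
SphI cuts at 1 site.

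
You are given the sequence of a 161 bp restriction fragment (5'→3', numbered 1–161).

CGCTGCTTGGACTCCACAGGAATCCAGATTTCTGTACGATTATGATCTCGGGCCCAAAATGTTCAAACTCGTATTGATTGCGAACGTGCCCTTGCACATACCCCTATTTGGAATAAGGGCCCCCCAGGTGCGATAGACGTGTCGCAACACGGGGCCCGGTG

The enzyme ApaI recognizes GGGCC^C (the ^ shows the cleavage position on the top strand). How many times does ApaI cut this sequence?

GGGCCC occurs starting at positions 50, 117, 152.
ApaI cuts at 3 sites.

3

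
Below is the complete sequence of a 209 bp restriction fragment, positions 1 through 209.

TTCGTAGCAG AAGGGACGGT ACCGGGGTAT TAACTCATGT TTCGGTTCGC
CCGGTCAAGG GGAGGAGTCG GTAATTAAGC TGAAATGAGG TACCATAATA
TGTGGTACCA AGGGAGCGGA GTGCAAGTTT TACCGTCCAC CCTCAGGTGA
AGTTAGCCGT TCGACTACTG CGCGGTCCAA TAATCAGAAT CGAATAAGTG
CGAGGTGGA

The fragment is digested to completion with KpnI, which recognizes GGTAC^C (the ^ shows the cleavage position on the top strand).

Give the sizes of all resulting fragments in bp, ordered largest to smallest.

101, 71, 22, 15 bp

KpnI sites (GGTACC) start at positions 18, 89, 104.
KpnI cuts after base 5 of each site (before the last base), so after positions 22, 93, 108.
Linear molecule, 3 cuts → 4 fragments:
  1–22 → 22 bp
  23–93 → 71 bp
  94–108 → 15 bp
  109–209 → 101 bp
Sorted largest to smallest: 101, 71, 22, 15 bp.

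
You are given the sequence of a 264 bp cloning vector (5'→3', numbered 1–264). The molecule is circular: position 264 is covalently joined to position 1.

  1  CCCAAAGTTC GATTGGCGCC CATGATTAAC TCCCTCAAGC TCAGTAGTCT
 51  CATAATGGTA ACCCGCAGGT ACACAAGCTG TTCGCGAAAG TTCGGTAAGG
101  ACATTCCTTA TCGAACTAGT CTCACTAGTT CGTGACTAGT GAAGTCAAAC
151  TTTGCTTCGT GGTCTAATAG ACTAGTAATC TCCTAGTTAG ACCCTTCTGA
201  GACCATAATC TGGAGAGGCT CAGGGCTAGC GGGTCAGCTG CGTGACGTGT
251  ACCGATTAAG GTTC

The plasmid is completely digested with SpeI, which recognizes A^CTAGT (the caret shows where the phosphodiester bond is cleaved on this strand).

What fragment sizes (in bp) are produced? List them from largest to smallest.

208, 36, 11, 9 bp

SpeI sites (ACTAGT) start at positions 115, 124, 135, 171.
SpeI cuts after the first base of each site, so after positions 115, 124, 135, 171.
Circular molecule, 4 cuts → 4 fragments:
  116–124 → 9 bp
  125–135 → 11 bp
  136–171 → 36 bp
  172–264 then 1–115 → 93 + 115 = 208 bp
Sorted largest to smallest: 208, 36, 11, 9 bp.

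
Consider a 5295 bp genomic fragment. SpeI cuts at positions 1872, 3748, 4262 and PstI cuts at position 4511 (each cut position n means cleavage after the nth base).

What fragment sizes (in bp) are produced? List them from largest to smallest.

Combined cut positions (sorted): 1872, 3748, 4262, 4511.
Linear molecule, 4 cuts → 5 fragments:
  1872 − 0 = 1872 bp
  3748 − 1872 = 1876 bp
  4262 − 3748 = 514 bp
  4511 − 4262 = 249 bp
  5295 − 4511 = 784 bp
Sorted largest to smallest: 1876, 1872, 784, 514, 249 bp.

1876, 1872, 784, 514, 249 bp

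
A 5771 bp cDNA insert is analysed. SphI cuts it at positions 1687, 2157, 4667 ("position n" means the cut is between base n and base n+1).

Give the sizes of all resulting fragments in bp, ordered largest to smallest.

2510, 1687, 1104, 470 bp

Linear molecule, 3 cuts → 4 fragments:
  1687 − 0 = 1687 bp
  2157 − 1687 = 470 bp
  4667 − 2157 = 2510 bp
  5771 − 4667 = 1104 bp
Sorted largest to smallest: 2510, 1687, 1104, 470 bp.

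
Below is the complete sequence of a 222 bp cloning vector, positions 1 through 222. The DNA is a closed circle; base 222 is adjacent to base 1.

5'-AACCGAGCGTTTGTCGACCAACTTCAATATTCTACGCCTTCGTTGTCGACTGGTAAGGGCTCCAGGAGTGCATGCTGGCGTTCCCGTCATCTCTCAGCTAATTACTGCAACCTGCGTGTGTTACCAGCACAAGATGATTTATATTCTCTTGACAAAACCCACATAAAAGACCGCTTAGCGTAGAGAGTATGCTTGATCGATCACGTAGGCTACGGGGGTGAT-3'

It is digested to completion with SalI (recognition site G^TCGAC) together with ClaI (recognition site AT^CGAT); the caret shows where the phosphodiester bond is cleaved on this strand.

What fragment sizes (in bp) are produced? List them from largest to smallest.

SalI sites (GTCGAC) start at positions 13, 45.
SalI cuts after the first base of each site, so after positions 13, 45.
The ClaI site (ATCGAT) starts at position 196.
ClaI cuts after base 2 of each site, so after position 197.
Combined cut positions: 13, 45, 197.
Circular molecule, 3 cuts → 3 fragments:
  14–45 → 32 bp
  46–197 → 152 bp
  198–222 then 1–13 → 25 + 13 = 38 bp
Sorted largest to smallest: 152, 38, 32 bp.

152, 38, 32 bp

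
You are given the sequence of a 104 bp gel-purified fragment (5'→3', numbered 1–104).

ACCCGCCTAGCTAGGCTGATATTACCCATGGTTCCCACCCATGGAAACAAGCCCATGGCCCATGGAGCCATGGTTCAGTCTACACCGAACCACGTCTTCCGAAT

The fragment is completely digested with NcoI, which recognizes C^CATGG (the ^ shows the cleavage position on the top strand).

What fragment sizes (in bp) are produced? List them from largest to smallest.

36, 26, 14, 13, 8, 7 bp

NcoI sites (CCATGG) start at positions 26, 39, 53, 60, 68.
NcoI cuts after the first base of each site, so after positions 26, 39, 53, 60, 68.
Linear molecule, 5 cuts → 6 fragments:
  1–26 → 26 bp
  27–39 → 13 bp
  40–53 → 14 bp
  54–60 → 7 bp
  61–68 → 8 bp
  69–104 → 36 bp
Sorted largest to smallest: 36, 26, 14, 13, 8, 7 bp.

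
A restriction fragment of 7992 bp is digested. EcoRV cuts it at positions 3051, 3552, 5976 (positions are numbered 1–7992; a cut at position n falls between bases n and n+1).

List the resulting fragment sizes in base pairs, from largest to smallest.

Linear molecule, 3 cuts → 4 fragments:
  3051 − 0 = 3051 bp
  3552 − 3051 = 501 bp
  5976 − 3552 = 2424 bp
  7992 − 5976 = 2016 bp
Sorted largest to smallest: 3051, 2424, 2016, 501 bp.

3051, 2424, 2016, 501 bp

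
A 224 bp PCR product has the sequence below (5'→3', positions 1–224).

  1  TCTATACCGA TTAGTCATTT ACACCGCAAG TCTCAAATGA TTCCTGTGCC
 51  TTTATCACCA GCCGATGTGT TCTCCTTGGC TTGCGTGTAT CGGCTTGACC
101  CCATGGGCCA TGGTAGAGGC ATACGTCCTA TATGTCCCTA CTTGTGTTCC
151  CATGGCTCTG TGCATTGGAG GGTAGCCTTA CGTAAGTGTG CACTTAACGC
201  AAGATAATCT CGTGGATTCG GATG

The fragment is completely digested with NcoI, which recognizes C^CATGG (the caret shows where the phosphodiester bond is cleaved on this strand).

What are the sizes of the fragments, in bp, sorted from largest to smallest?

101, 74, 42, 7 bp

NcoI sites (CCATGG) start at positions 101, 108, 150.
NcoI cuts after the first base of each site, so after positions 101, 108, 150.
Linear molecule, 3 cuts → 4 fragments:
  1–101 → 101 bp
  102–108 → 7 bp
  109–150 → 42 bp
  151–224 → 74 bp
Sorted largest to smallest: 101, 74, 42, 7 bp.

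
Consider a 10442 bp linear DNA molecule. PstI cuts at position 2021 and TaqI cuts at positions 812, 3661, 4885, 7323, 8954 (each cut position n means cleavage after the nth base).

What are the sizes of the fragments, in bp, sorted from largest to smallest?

2438, 1640, 1631, 1488, 1224, 1209, 812 bp

Combined cut positions (sorted): 812, 2021, 3661, 4885, 7323, 8954.
Linear molecule, 6 cuts → 7 fragments:
  812 − 0 = 812 bp
  2021 − 812 = 1209 bp
  3661 − 2021 = 1640 bp
  4885 − 3661 = 1224 bp
  7323 − 4885 = 2438 bp
  8954 − 7323 = 1631 bp
  10442 − 8954 = 1488 bp
Sorted largest to smallest: 2438, 1640, 1631, 1488, 1224, 1209, 812 bp.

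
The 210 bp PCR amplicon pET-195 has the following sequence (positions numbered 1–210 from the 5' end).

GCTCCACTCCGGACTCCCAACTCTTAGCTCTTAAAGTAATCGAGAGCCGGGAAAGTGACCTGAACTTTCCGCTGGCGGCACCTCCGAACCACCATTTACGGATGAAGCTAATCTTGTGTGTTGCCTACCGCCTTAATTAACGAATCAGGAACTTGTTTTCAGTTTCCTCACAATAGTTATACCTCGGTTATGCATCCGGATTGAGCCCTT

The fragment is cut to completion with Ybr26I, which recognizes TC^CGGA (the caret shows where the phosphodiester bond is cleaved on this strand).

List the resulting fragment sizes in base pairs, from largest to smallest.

Ybr26I sites (TCCGGA) start at positions 8, 195.
Ybr26I cuts after base 2 of each site, so after positions 9, 196.
Linear molecule, 2 cuts → 3 fragments:
  1–9 → 9 bp
  10–196 → 187 bp
  197–210 → 14 bp
Sorted largest to smallest: 187, 14, 9 bp.

187, 14, 9 bp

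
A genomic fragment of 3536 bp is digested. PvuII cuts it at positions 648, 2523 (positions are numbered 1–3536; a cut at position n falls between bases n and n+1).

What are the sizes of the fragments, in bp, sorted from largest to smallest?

1875, 1013, 648 bp

Linear molecule, 2 cuts → 3 fragments:
  648 − 0 = 648 bp
  2523 − 648 = 1875 bp
  3536 − 2523 = 1013 bp
Sorted largest to smallest: 1875, 1013, 648 bp.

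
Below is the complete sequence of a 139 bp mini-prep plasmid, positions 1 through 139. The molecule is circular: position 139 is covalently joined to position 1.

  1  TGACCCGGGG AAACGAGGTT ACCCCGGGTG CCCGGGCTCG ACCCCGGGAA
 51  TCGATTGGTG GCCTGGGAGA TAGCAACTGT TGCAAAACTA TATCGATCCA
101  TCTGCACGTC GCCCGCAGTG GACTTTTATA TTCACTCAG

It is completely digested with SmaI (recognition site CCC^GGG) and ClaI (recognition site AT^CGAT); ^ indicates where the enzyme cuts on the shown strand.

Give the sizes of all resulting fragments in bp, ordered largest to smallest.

SmaI sites (CCCGGG) start at positions 4, 23, 31, 43.
SmaI cuts after base 3 of each site, so after positions 6, 25, 33, 45.
ClaI sites (ATCGAT) start at positions 50, 92.
ClaI cuts after base 2 of each site, so after positions 51, 93.
Combined cut positions: 6, 25, 33, 45, 51, 93.
Circular molecule, 6 cuts → 6 fragments:
  7–25 → 19 bp
  26–33 → 8 bp
  34–45 → 12 bp
  46–51 → 6 bp
  52–93 → 42 bp
  94–139 then 1–6 → 46 + 6 = 52 bp
Sorted largest to smallest: 52, 42, 19, 12, 8, 6 bp.

52, 42, 19, 12, 8, 6 bp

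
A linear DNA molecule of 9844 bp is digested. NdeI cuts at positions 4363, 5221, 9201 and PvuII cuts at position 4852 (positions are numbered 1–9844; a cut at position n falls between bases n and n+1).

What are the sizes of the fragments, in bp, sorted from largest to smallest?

Combined cut positions (sorted): 4363, 4852, 5221, 9201.
Linear molecule, 4 cuts → 5 fragments:
  4363 − 0 = 4363 bp
  4852 − 4363 = 489 bp
  5221 − 4852 = 369 bp
  9201 − 5221 = 3980 bp
  9844 − 9201 = 643 bp
Sorted largest to smallest: 4363, 3980, 643, 489, 369 bp.

4363, 3980, 643, 489, 369 bp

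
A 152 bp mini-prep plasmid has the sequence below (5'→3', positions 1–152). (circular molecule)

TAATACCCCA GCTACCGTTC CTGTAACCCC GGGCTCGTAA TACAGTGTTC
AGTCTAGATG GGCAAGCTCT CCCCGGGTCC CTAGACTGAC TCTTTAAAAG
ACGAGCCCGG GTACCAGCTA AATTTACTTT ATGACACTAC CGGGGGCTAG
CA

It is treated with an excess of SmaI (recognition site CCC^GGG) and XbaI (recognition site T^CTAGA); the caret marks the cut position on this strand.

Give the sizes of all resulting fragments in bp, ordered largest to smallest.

SmaI sites (CCCGGG) start at positions 28, 72, 106.
SmaI cuts after base 3 of each site, so after positions 30, 74, 108.
The XbaI site (TCTAGA) starts at position 53.
XbaI cuts after the first base of each site, so after position 53.
Combined cut positions: 30, 53, 74, 108.
Circular molecule, 4 cuts → 4 fragments:
  31–53 → 23 bp
  54–74 → 21 bp
  75–108 → 34 bp
  109–152 then 1–30 → 44 + 30 = 74 bp
Sorted largest to smallest: 74, 34, 23, 21 bp.

74, 34, 23, 21 bp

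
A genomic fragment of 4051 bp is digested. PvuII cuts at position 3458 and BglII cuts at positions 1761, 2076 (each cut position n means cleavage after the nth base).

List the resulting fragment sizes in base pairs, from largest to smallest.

Combined cut positions (sorted): 1761, 2076, 3458.
Linear molecule, 3 cuts → 4 fragments:
  1761 − 0 = 1761 bp
  2076 − 1761 = 315 bp
  3458 − 2076 = 1382 bp
  4051 − 3458 = 593 bp
Sorted largest to smallest: 1761, 1382, 593, 315 bp.

1761, 1382, 593, 315 bp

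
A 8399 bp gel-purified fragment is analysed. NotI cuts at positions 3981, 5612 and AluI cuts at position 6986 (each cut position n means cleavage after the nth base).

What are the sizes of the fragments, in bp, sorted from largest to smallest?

3981, 1631, 1413, 1374 bp

Combined cut positions (sorted): 3981, 5612, 6986.
Linear molecule, 3 cuts → 4 fragments:
  3981 − 0 = 3981 bp
  5612 − 3981 = 1631 bp
  6986 − 5612 = 1374 bp
  8399 − 6986 = 1413 bp
Sorted largest to smallest: 3981, 1631, 1413, 1374 bp.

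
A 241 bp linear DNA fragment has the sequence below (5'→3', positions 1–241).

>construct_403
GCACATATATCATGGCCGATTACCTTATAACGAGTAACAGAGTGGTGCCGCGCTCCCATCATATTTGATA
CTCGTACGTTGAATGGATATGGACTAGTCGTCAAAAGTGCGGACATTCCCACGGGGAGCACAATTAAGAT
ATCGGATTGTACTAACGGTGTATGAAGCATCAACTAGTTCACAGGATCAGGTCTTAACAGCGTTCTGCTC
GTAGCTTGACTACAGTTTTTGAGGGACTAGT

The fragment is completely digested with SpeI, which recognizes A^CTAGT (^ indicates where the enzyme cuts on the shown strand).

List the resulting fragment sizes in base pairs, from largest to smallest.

93, 80, 63, 5 bp

SpeI sites (ACTAGT) start at positions 93, 173, 236.
SpeI cuts after the first base of each site, so after positions 93, 173, 236.
Linear molecule, 3 cuts → 4 fragments:
  1–93 → 93 bp
  94–173 → 80 bp
  174–236 → 63 bp
  237–241 → 5 bp
Sorted largest to smallest: 93, 80, 63, 5 bp.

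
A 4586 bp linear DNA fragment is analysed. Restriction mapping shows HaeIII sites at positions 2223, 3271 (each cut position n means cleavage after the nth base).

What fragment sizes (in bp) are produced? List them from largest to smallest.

2223, 1315, 1048 bp

Linear molecule, 2 cuts → 3 fragments:
  2223 − 0 = 2223 bp
  3271 − 2223 = 1048 bp
  4586 − 3271 = 1315 bp
Sorted largest to smallest: 2223, 1315, 1048 bp.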